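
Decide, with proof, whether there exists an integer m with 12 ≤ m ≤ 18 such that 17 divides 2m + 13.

No, no such integer m in that range exists.

For m = 12, 13, …, 18 the values of 2m + 13 modulo 17 are 3, 5, 7, 9, 11, 13, 15 respectively.
None is 0, so 17 never divides 2m + 13 on this range.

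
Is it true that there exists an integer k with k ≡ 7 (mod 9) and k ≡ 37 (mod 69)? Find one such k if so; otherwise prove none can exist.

k = 106

Here gcd(9, 69) = 3, and both 7 and 37 leave remainder 1 mod 3, so the system is consistent.
Write k = 7 + 9t. Then 9t ≡ 37 − 7 ≡ 30 (mod 69); dividing through by 3 gives 3t ≡ 10 (mod 23).
Since 3·8 = 24 = 1·23 + 1, the inverse of 3 mod 23 is 8.
Therefore t ≡ 8·10 = 80 ≡ 11 (mod 23).
Then k = 7 + 9·11 = 106.
Check: 106 mod 9 = 7, 106 mod 69 = 37. ✓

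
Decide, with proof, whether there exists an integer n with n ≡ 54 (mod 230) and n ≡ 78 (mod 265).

There is no such integer.

gcd(230, 265) = 5. If n ≡ 54 (mod 230) and n ≡ 78 (mod 265), then n ≡ 54 (mod 5) and n ≡ 78 (mod 5).
These are incompatible: 54 − 78 = -24 is not divisible by 5.
So no integer satisfies both congruences.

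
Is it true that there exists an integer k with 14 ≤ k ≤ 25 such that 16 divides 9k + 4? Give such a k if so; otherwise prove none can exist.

There is no such integer k in that range.

At k = 14, 9·14 + 4 = 130 ≡ 2 (mod 16), and each step in k adds 9, giving residues 2, 11, 4, 13, 6, 15, 8, 1, 10, 3, 12, 5 for k = 14, 15, …, 25.
None is 0, so 16 never divides 9k + 4 on this range.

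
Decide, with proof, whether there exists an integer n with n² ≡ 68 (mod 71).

No such integer exists.

Apply Euler's criterion with the prime 71: 68 is a quadratic residue iff 68^35 ≡ 1 (mod 71), and a non-residue iff it is ≡ −1.
Repeated squaring mod 71: 68^2 = 4624 ≡ 9; 68^4 ≡ 9² = 81 ≡ 10; 68^8 ≡ 10² = 100 ≡ 29; 68^16 ≡ 29² = 841 ≡ 60; 68^32 ≡ 60² = 3600 ≡ 50.
Since 35 = 32 + 2 + 1, 68^35 ≡ 50 · 9 · 68; multiplying out mod 71: 50·9 = 450 ≡ 24, then 24·68 = 1632 ≡ 70. Thus 68^35 ≡ 70 ≡ −1 (mod 71).
The value −1 means 68 is a non-residue modulo 71, so n² ≡ 68 (mod 71) is impossible.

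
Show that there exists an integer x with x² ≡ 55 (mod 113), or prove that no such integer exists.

113 is prime, so by Euler's criterion 55 is a square mod 113 iff 55^((113−1)/2) = 55^56 ≡ 1 (mod 113).
Squaring successively (mod 113): 55^2 = 3025 ≡ 87; 55^4 ≡ 87² = 7569 ≡ 111; 55^8 ≡ 111² = 12321 ≡ 4; 55^16 ≡ 4² = 16 ≡ 16; 55^32 ≡ 16² = 256 ≡ 30.
Since 56 = 32 + 16 + 8, 55^56 ≡ 30 · 16 · 4; multiplying out mod 113: 30·16 = 480 ≡ 28, then 28·4 = 112 ≡ 112. Thus 55^56 ≡ 112 ≡ −1 (mod 113).
By Euler's criterion 55 is a quadratic non-residue mod 113: no x satisfies x² ≡ 55 (mod 113).

No such integer exists.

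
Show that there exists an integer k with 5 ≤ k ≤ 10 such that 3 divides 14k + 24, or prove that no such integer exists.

k = 6

At k = 5 the value 94 is not a multiple of 3. At k = 6 we get 14·6 + 24 = 108, and 108 = 3·36.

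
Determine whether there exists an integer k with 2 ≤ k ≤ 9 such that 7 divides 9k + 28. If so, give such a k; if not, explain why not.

k = 7

Scanning upward from k = 2 gives 46, 55, 64, 73, 82, none divisible by 7. k = 7 works, since 9·7 + 28 = 91 = 13·7.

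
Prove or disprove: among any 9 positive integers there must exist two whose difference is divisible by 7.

Yes, this is always true.

Each integer lies in one of the 7 residue classes modulo 7.
With 9 integers and only 7 classes, the pigeonhole principle forces two of them, say a and b, into the same class.
Then a ≡ b (mod 7), i.e. 7 ∣ (a − b).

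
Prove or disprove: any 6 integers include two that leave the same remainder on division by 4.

There are exactly 4 possible remainders on division by 4.
Since 6 > 4, two of the 6 integers must share a residue class by the pigeonhole principle; call them a and b.
So a and b have equal remainders mod 4, which is exactly what was to be shown.

Yes.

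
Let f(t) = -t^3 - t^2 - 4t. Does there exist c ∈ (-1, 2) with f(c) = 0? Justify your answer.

Such a root exists.

f(-1) = 4 and f(2) = -20, which have opposite signs.
Since f is a polynomial it is continuous on [-1, 2].
By the Intermediate Value Theorem f must vanish at some point of (-1, 2).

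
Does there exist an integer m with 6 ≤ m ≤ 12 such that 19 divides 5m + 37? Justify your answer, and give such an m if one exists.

For m = 6, 7, …, 12 the values of 5m + 37 modulo 19 are 10, 15, 1, 6, 11, 16, 2 respectively.
None is 0, so 19 never divides 5m + 37 on this range.

There is no such integer m in that range.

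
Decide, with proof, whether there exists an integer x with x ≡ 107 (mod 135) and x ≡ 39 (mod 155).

No, no such integer exists.

Reduce both congruences modulo 5, which divides 135 and 155: they say x ≡ 107 (mod 5) and x ≡ 39 (mod 5).
These are incompatible: 107 − 39 = 68 is not divisible by 5.
Therefore no such x exists.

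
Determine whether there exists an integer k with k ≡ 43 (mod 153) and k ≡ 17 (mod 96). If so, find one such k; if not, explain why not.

There is no such integer.

Reduce both congruences modulo 3, which divides 153 and 96: they say k ≡ 43 (mod 3) and k ≡ 17 (mod 3).
But 43 mod 3 = 1 while 17 mod 3 = 2, a contradiction.
So no integer satisfies both congruences.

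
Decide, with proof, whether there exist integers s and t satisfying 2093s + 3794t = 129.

There are no such integers.

Any value of 2093s + 3794t is a multiple of gcd(2093, 3794) = 7.
But 129 = 7·18 + 3, so 7 ∤ 129.
So the equation is unsolvable over ℤ.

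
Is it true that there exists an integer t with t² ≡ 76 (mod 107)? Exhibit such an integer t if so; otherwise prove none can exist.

t = 41

t = 41 works: 41² = 1681, and 1681 − 76 = 1605 = 15·107.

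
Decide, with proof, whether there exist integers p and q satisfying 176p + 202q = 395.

There are no such integers.

Any value of 176p + 202q is a multiple of gcd(176, 202) = 2.
However 395 leaves remainder 1 on division by 2.
Therefore 176p + 202q = 395 has no solution in integers.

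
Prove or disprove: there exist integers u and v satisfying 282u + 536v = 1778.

u = 261, v = -134

Every value of 282u + 536v is a multiple of gcd(282, 536) = 2; since 2 ∣ 1778, solutions exist.
Dividing through by 2 reduces the equation to 141u + 268v = 889.
Dividing repeatedly: 268 = 1·141 + 127, 141 = 1·127 + 14, 127 = 9·14 + 1, 14 = 14·1 + 0.
Unwinding: 1 = 127 − 9·14 = 127 − 9·(141 − 1·127) = −9·141 + 10·127 = −9·141 + 10·(268 − 1·141) = 10·268 − 19·141, i.e. 141·(-19) + 268·10 = 1.
Times 889: 141·(-16891) + 268·8890 = 889, so (-16891, 8890) solves it.
Adding 64·268 to u and subtracting 64·141 from v gives the tidier solution (261, -134).
Indeed 282·261 + 536·(-134) = 73602 − 71824 = 1778.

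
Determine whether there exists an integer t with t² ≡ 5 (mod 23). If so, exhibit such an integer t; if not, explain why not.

No, no such integer exists.

Apply Euler's criterion with the prime 23: 5 is a quadratic residue iff 5^11 ≡ 1 (mod 23), and a non-residue iff it is ≡ −1.
Repeated squaring mod 23: 5^2 = 25 ≡ 2; 5^4 ≡ 2² = 4 ≡ 4; 5^8 ≡ 4² = 16 ≡ 16.
Since 11 = 8 + 2 + 1, 5^11 ≡ 16 · 2 · 5; multiplying out mod 23: 16·2 = 32 ≡ 9, then 9·5 = 45 ≡ 22. Thus 5^11 ≡ 22 ≡ −1 (mod 23).
The value −1 means 5 is a non-residue modulo 23, so t² ≡ 5 (mod 23) is impossible.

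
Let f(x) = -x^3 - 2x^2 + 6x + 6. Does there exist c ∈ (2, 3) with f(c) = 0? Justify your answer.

Such a root exists.

f(2) = 2 and f(3) = -21, which have opposite signs.
Since f is a polynomial it is continuous on [2, 3].
The Intermediate Value Theorem then guarantees some c ∈ (2, 3) with f(c) = 0.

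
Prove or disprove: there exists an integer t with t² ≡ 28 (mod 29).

Take t = 12. Then 12² = 144 = 4·29 + 28, so 12² ≡ 28 (mod 29).

t = 12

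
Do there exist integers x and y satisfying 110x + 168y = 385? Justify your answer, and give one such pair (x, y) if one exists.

There are no such integers.

gcd(110, 168) = 2, so every integer of the form 110x + 168y is a multiple of 2.
However 385 leaves remainder 1 on division by 2.
Hence no integers x, y satisfy the equation.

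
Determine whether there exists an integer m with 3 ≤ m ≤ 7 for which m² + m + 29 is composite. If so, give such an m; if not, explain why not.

m = 7

At m = 7: 7² + 7 + 29 = 85 = 5·17, which is composite.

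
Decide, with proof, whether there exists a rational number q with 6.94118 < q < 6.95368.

q = 125/18

Look for a denominator N such that an integer falls strictly between N·6.94118 and N·6.95368. N = 18 works: 18·6.94118 = 124.94124 < 125 < 125.16624 = 18·6.95368.
Dividing back, 6.94118 < 125/18 < 6.95368, and 125/18 is rational.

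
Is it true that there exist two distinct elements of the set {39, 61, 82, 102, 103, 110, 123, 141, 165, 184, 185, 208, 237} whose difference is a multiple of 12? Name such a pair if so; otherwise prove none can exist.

39 mod 12 = 3 and 123 mod 12 = 3, so 123 − 39 = 84 = 7·12.

The pair (39, 123) works.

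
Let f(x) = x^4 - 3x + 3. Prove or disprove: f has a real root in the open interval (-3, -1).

f has no root in that interval.

The endpoint values f(-3) = 93 and f(-1) = 7 are both positive. Claim: f(x) > 0 for every x in (-3, -1).
Substitute x = -1 − u, where 0 < u < 2 on the interval. Expanding, f(-1 − u) = u^4 + 4u^3 + 6u^2 + 7u + 7.
All 5 nonzero coefficients of this polynomial in u are positive; hence for u > 0 the value is a sum of positive terms (the constant 7 among them).
So f is strictly positive on (-3, -1); no root exists in the interval.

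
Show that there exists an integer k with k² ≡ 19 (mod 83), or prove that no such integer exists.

No such integer exists.

83 is prime, so by Euler's criterion 19 is a square mod 83 iff 19^((83−1)/2) = 19^41 ≡ 1 (mod 83).
Squaring successively (mod 83): 19^2 = 361 ≡ 29; 19^4 ≡ 29² = 841 ≡ 11; 19^8 ≡ 11² = 121 ≡ 38; 19^16 ≡ 38² = 1444 ≡ 33; 19^32 ≡ 33² = 1089 ≡ 10.
Since 41 = 32 + 8 + 1, 19^41 ≡ 10 · 38 · 19; multiplying out mod 83: 10·38 = 380 ≡ 48, then 48·19 = 912 ≡ 82. Thus 19^41 ≡ 82 ≡ −1 (mod 83).
The value −1 means 19 is a non-residue modulo 83, so k² ≡ 19 (mod 83) is impossible.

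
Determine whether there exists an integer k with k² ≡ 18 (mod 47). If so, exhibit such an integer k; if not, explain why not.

Take k = 21. Then 21² = 441 = 9·47 + 18, so 21² ≡ 18 (mod 47).

k = 21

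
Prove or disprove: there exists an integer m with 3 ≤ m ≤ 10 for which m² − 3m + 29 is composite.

At m = 5: 5² − 3·5 + 29 = 39 = 3·13, which is composite.

m = 5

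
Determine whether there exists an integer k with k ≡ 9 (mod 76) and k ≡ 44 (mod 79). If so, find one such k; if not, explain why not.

gcd(76, 79) = 1, so the Chinese Remainder Theorem guarantees exactly one residue class mod 6004 satisfying both.
Any solution of the first congruence is k = 9 + 76t; substituting into the second, 76t ≡ 44 − 9 ≡ 35 (mod 79).
Invert 76 mod 79 by the Euclidean algorithm: 79 = 1·76 + 3, 76 = 25·3 + 1, 3 = 3·1 + 0; back-substituting, 1 = 76 − 25·3 = 76 − 25·(79 − 1·76) = −25·79 + 26·76. Hence 76·26 ≡ 1, so 76⁻¹ ≡ 26 (mod 79).
Multiplying by 26: t ≡ 26·35 = 910 ≡ 41 (mod 79).
With t = 41: k = 9 + 76·41 = 3125.
Indeed 3125 ≡ 9 (mod 76) and 3125 ≡ 44 (mod 79).

k = 3125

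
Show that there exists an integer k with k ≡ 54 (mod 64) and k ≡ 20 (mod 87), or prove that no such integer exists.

k = 4022

gcd(64, 87) = 1, so the Chinese Remainder Theorem guarantees exactly one residue class mod 5568 satisfying both.
Any solution of the first congruence is k = 54 + 64t; substituting into the second, 64t ≡ 20 − 54 ≡ 53 (mod 87).
To invert 64 modulo 87: 87 = 1·64 + 23, 64 = 2·23 + 18, 23 = 1·18 + 5, 18 = 3·5 + 3, 5 = 1·3 + 2, 3 = 1·2 + 1, 2 = 2·1 + 0, and unwinding, 1 = 3 − 1·2 = 3 − (5 − 1·3) = −5 + 2·3 = −5 + 2·(18 − 3·5) = 2·18 − 7·5 = 2·18 − 7·(23 − 1·18) = −7·23 + 9·18 = −7·23 + 9·(64 − 2·23) = 9·64 − 25·23 = 9·64 − 25·(87 − 1·64) = −25·87 + 34·64. Thus 64⁻¹ ≡ 34 (mod 87).
Multiplying by 34: t ≡ 34·53 = 1802 ≡ 62 (mod 87).
With t = 62: k = 54 + 64·62 = 4022.
Verify: 4022 = 62·64 + 54 and 4022 = 46·87 + 20. ✓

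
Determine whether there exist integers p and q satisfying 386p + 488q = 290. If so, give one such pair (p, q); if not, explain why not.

p = 45, q = -35

gcd(386, 488) = 2, and 2 divides 290, so integer solutions exist.
Dividing through by 2 reduces the equation to 193p + 244q = 145.
Dividing repeatedly: 244 = 1·193 + 51, 193 = 3·51 + 40, 51 = 1·40 + 11, 40 = 3·11 + 7, 11 = 1·7 + 4, 7 = 1·4 + 3, 4 = 1·3 + 1, 3 = 3·1 + 0.
Working back up the chain: 1 = 4 − 1·3 = 4 − (7 − 1·4) = −7 + 2·4 = −7 + 2·(11 − 1·7) = 2·11 − 3·7 = 2·11 − 3·(40 − 3·11) = −3·40 + 11·11 = −3·40 + 11·(51 − 1·40) = 11·51 − 14·40 = 11·51 − 14·(193 − 3·51) = −14·193 + 53·51 = −14·193 + 53·(244 − 1·193) = 53·244 − 67·193. So 193·(-67) + 244·53 = 1.
Multiplying through by 145: p = (-67)·145 = -9715, q = 53·145 = 7685 is a solution.
Shifting by a multiple of (244, −193) keeps it a solution: p = -9715 + 40·244 = 45, q = 7685 − 40·193 = -35.
Indeed 386·45 + 488·(-35) = 17370 − 17080 = 290.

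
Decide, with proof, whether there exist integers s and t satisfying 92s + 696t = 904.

Every value of 92s + 696t is a multiple of gcd(92, 696) = 4; since 4 ∣ 904, solutions exist.
Dividing through by 4 reduces the equation to 23s + 174t = 226.
Run the Euclidean algorithm on 174 and 23: 174 = 7·23 + 13, 23 = 1·13 + 10, 13 = 1·10 + 3, 10 = 3·3 + 1, 3 = 3·1 + 0.
Working back up the chain: 1 = 10 − 3·3 = 10 − 3·(13 − 1·10) = −3·13 + 4·10 = −3·13 + 4·(23 − 1·13) = 4·23 − 7·13 = 4·23 − 7·(174 − 7·23) = −7·174 + 53·23. So 23·53 + 174·(-7) = 1.
Scaling by 226 gives the particular solution (s, t) = (11978, -1582).
Subtracting 68·174 from s and adding 68·23 to t gives the tidier solution (146, -18).
Indeed 92·146 + 696·(-18) = 13432 − 12528 = 904.

s = 146, t = -18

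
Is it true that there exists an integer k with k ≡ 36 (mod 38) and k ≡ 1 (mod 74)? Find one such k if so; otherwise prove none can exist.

gcd(38, 74) = 2. If k ≡ 36 (mod 38) and k ≡ 1 (mod 74), then k ≡ 36 (mod 2) and k ≡ 1 (mod 2).
However 36 ≡ 0 and 1 ≡ 1 (mod 2), and 0 ≠ 1.
So no integer satisfies both congruences.

No, no such integer exists.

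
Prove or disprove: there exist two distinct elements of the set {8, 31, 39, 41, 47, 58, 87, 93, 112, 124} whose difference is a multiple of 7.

The pair (31, 87) works.

Both 31 and 87 leave remainder 3 on division by 7; their difference 56 = 8·7 is a multiple of 7.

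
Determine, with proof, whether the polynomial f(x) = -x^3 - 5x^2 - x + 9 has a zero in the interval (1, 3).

Yes, f has a root in the interval.

f(1) = 2 and f(3) = -66, which have opposite signs.
As a polynomial, f is continuous on every closed interval.
By the Intermediate Value Theorem f must vanish at some point of (1, 3).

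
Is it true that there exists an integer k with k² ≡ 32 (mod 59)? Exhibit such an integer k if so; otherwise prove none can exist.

No such integer exists.

Apply Euler's criterion with the prime 59: 32 is a quadratic residue iff 32^29 ≡ 1 (mod 59), and a non-residue iff it is ≡ −1.
Squaring successively (mod 59): 32^2 = 1024 ≡ 21; 32^4 ≡ 21² = 441 ≡ 28; 32^8 ≡ 28² = 784 ≡ 17; 32^16 ≡ 17² = 289 ≡ 53.
Since 29 = 16 + 8 + 4 + 1, 32^29 ≡ 53 · 17 · 28 · 32; multiplying out mod 59: 53·17 = 901 ≡ 16, then 16·28 = 448 ≡ 35, then 35·32 = 1120 ≡ 58. Thus 32^29 ≡ 58 ≡ −1 (mod 59).
By Euler's criterion 32 is a quadratic non-residue mod 59: no k satisfies k² ≡ 32 (mod 59).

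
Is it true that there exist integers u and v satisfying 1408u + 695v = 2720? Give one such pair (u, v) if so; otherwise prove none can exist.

u = 460, v = -928

1408 and 695 are coprime, so 1408u + 695v ranges over all of ℤ.
Run the Euclidean algorithm on 1408 and 695: 1408 = 2·695 + 18, 695 = 38·18 + 11, 18 = 1·11 + 7, 11 = 1·7 + 4, 7 = 1·4 + 3, 4 = 1·3 + 1, 3 = 3·1 + 0.
Unwinding: 1 = 4 − 1·3 = 4 − (7 − 1·4) = −7 + 2·4 = −7 + 2·(11 − 1·7) = 2·11 − 3·7 = 2·11 − 3·(18 − 1·11) = −3·18 + 5·11 = −3·18 + 5·(695 − 38·18) = 5·695 − 193·18 = 5·695 − 193·(1408 − 2·695) = −193·1408 + 391·695, i.e. 1408·(-193) + 695·391 = 1.
Multiplying through by 2720: u = (-193)·2720 = -524960, v = 391·2720 = 1063520 is a solution.
Adding 756·695 to u and subtracting 756·1408 from v gives the tidier solution (460, -928).
Check: 1408·460 + 695·(-928) = 647680 − 644960 = 2720. ✓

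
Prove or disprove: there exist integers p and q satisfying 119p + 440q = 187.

p = 253, q = -68

Since gcd(119, 440) = 1, every integer is an integer combination of 119 and 440.
Run the Euclidean algorithm on 440 and 119: 440 = 3·119 + 83, 119 = 1·83 + 36, 83 = 2·36 + 11, 36 = 3·11 + 3, 11 = 3·3 + 2, 3 = 1·2 + 1, 2 = 2·1 + 0.
Unwinding: 1 = 3 − 1·2 = 3 − (11 − 3·3) = −11 + 4·3 = −11 + 4·(36 − 3·11) = 4·36 − 13·11 = 4·36 − 13·(83 − 2·36) = −13·83 + 30·36 = −13·83 + 30·(119 − 1·83) = 30·119 − 43·83 = 30·119 − 43·(440 − 3·119) = −43·440 + 159·119, i.e. 119·159 + 440·(-43) = 1.
Multiplying through by 187: p = 159·187 = 29733, q = (-43)·187 = -8041 is a solution.
Subtracting 67·440 from p and adding 67·119 to q gives the tidier solution (253, -68).
Check: 119·253 + 440·(-68) = 30107 − 29920 = 187. ✓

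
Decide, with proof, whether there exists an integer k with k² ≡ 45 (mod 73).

There is no such integer.

Apply Euler's criterion with the prime 73: 45 is a quadratic residue iff 45^36 ≡ 1 (mod 73), and a non-residue iff it is ≡ −1.
Squaring successively (mod 73): 45^2 = 2025 ≡ 54; 45^4 ≡ 54² = 2916 ≡ 69; 45^8 ≡ 69² = 4761 ≡ 16; 45^16 ≡ 16² = 256 ≡ 37; 45^32 ≡ 37² = 1369 ≡ 55.
Since 36 = 32 + 4, 45^36 ≡ 55 · 69; multiplying out mod 73: 55·69 = 3795 ≡ 72. Thus 45^36 ≡ 72 ≡ −1 (mod 73).
By Euler's criterion 45 is a quadratic non-residue mod 73: no k satisfies k² ≡ 45 (mod 73).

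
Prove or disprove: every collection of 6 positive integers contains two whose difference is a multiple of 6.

No, the set {21, 22, 23, 24, 25, 26} is a counterexample.

Consider the 6 integers 21, 22, …, 26. They lie in distinct residue classes modulo 6, since 6 ≤ 6.
Any two of them differ by at most 5 < 6 and by at least 1, so no difference is a multiple of 6.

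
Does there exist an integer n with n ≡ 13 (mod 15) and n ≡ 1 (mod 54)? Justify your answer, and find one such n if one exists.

gcd(15, 54) = 3. A simultaneous solution exists iff 13 ≡ 1 (mod 3); here 13 mod 3 = 1 = 1 mod 3, so it does.
Put n = 13 + 15t, so we need 15t ≡ 42 (mod 54), equivalently (divide by 3) 5t ≡ 14 (mod 18).
Note 5·11 = 55 ≡ 1 (mod 18) (as 55 − 1 = 3·18), so 5⁻¹ ≡ 11.
Multiplying by 11: t ≡ 11·14 = 154 ≡ 10 (mod 18).
Then n = 13 + 15·10 = 163.
Check: 163 mod 15 = 13, 163 mod 54 = 1. ✓

n = 163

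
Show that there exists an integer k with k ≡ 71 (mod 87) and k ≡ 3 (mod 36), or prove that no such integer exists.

No, no such integer exists.

Reduce both congruences modulo 3, which divides 87 and 36: they say k ≡ 71 (mod 3) and k ≡ 3 (mod 3).
However 71 ≡ 2 and 3 ≡ 0 (mod 3), and 2 ≠ 0.
So no integer satisfies both congruences.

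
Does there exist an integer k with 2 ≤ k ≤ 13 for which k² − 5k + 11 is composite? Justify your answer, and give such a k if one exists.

k = 7

At k = 7: 7² − 5·7 + 11 = 25 = 5·5, which is composite.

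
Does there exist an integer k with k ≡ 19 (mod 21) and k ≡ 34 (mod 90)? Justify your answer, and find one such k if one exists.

Here gcd(21, 90) = 3, and both 19 and 34 leave remainder 1 mod 3, so the system is consistent.
List candidates k ≡ 19 (mod 21): 19, 40, 61, 82, 103, 124. Modulo 90 these are 19, 40, 61, 82, 13, 34; 124 gives 34 as required.
Verify: 124 = 5·21 + 19 and 124 = 1·90 + 34. ✓

k = 124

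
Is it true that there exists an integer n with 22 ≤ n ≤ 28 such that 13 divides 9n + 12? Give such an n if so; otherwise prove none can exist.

At n = 22, 9·22 + 12 = 210 ≡ 2 (mod 13), and each step in n adds 9, giving residues 2, 11, 7, 3, 12, 8, 4 for n = 22, 23, …, 28.
Since 0 is absent from this list, 13 ∤ 9n + 12 for every n with 22 ≤ n ≤ 28.

No, no such integer n in that range exists.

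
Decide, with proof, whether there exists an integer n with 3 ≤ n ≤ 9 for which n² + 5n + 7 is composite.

At n = 9: 9² + 5·9 + 7 = 133 = 7·19, which is composite.

n = 9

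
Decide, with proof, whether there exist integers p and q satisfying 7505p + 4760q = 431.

No, no such integers exist.

gcd(7505, 4760) = 5, so every integer of the form 7505p + 4760q is a multiple of 5.
But 431 is not a multiple of 5 (it leaves remainder 1).
Hence no integers p, q satisfy the equation.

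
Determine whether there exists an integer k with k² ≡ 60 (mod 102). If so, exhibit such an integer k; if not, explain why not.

k = 54

Take k = 54. Then 54² = 2916 = 28·102 + 60, so 54² ≡ 60 (mod 102).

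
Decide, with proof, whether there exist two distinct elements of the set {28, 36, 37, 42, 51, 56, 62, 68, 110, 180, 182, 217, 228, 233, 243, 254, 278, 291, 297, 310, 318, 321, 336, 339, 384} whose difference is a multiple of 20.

Reduce each element mod 20: 28↦8, 36↦16, 37↦17, 42↦2, 51↦11, 56↦16, 62↦2, 68↦8, 110↦10, 180↦0, 182↦2, 217↦17, 228↦8, 233↦13, 243↦3, 254↦14, 278↦18, 291↦11, 297↦17, 310↦10, 318↦18, 321↦1, 336↦16, 339↦19, 384↦4. The residue 8 repeats (at 28 and 68), and 68 − 28 = 40 = 2·20.

The pair (28, 68) works.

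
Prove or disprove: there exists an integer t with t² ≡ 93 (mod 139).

Apply Euler's criterion with the prime 139: 93 is a quadratic residue iff 93^69 ≡ 1 (mod 139), and a non-residue iff it is ≡ −1.
Repeated squaring mod 139: 93^2 = 8649 ≡ 31; 93^4 ≡ 31² = 961 ≡ 127; 93^8 ≡ 127² = 16129 ≡ 5; 93^16 ≡ 5² = 25 ≡ 25; 93^32 ≡ 25² = 625 ≡ 69; 93^64 ≡ 69² = 4761 ≡ 35.
Since 69 = 64 + 4 + 1, 93^69 ≡ 35 · 127 · 93; multiplying out mod 139: 35·127 = 4445 ≡ 136, then 136·93 = 12648 ≡ 138. Thus 93^69 ≡ 138 ≡ −1 (mod 139).
By Euler's criterion 93 is a quadratic non-residue mod 139: no t satisfies t² ≡ 93 (mod 139).

No such integer exists.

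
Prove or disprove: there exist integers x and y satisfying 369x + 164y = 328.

Since gcd(369, 164) = 41 and 328 = 41·8, Bézout's identity guarantees a solution.
Dividing through by 41 reduces the equation to 9x + 4y = 8.
Dividing repeatedly: 9 = 2·4 + 1, 4 = 4·1 + 0.
Unwinding: 1 = 9 − 2·4, i.e. 9·1 + 4·(-2) = 1.
Times 8: 9·8 + 4·(-16) = 8, so (8, -16) solves it.
The general solution is x = 8 + 4k, y = -16 − 9k; taking k = -2 gives the smaller pair x = 0, y = 2.
Indeed 369·0 + 164·2 = 0 + 328 = 328.

x = 0, y = 2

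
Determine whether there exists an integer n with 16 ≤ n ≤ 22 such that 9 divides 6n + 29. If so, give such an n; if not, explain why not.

For n = 16, 17, …, 22 the values of 6n + 29 modulo 9 are 8, 5, 2, 8, 5, 2, 8 respectively.
None is 0, so 9 never divides 6n + 29 on this range.

There is no such integer n in that range.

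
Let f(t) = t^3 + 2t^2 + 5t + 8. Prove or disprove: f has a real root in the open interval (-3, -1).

Yes, f has a root in the interval.

f(-3) = -16 and f(-1) = 4, which have opposite signs.
As a polynomial, f is continuous on every closed interval.
By the Intermediate Value Theorem f must vanish at some point of (-3, -1).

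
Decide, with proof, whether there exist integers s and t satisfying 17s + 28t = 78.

17 and 28 are coprime, so 17s + 28t ranges over all of ℤ.
Dividing repeatedly: 28 = 1·17 + 11, 17 = 1·11 + 6, 11 = 1·6 + 5, 6 = 1·5 + 1, 5 = 5·1 + 0.
Unwinding: 1 = 6 − 1·5 = 6 − (11 − 1·6) = −11 + 2·6 = −11 + 2·(17 − 1·11) = 2·17 − 3·11 = 2·17 − 3·(28 − 1·17) = −3·28 + 5·17, i.e. 17·5 + 28·(-3) = 1.
Scaling by 78 gives the particular solution (s, t) = (390, -234).
Shifting by a multiple of (28, −17) keeps it a solution: s = 390 − 13·28 = 26, t = -234 + 13·17 = -13.
Indeed 17·26 + 28·(-13) = 442 − 364 = 78.

s = 26, t = -13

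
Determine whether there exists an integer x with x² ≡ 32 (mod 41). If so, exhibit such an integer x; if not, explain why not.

Take x = 27. Then 27² = 729 = 17·41 + 32, so 27² ≡ 32 (mod 41).

x = 27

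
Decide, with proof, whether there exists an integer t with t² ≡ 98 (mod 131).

Apply Euler's criterion with the prime 131: 98 is a quadratic residue iff 98^65 ≡ 1 (mod 131), and a non-residue iff it is ≡ −1.
Squaring successively (mod 131): 98^2 = 9604 ≡ 41; 98^4 ≡ 41² = 1681 ≡ 109; 98^8 ≡ 109² = 11881 ≡ 91; 98^16 ≡ 91² = 8281 ≡ 28; 98^32 ≡ 28² = 784 ≡ 129; 98^64 ≡ 129² = 16641 ≡ 4.
Since 65 = 64 + 1, 98^65 ≡ 4 · 98; multiplying out mod 131: 4·98 = 392 ≡ 130. Thus 98^65 ≡ 130 ≡ −1 (mod 131).
The value −1 means 98 is a non-residue modulo 131, so t² ≡ 98 (mod 131) is impossible.

There is no such integer.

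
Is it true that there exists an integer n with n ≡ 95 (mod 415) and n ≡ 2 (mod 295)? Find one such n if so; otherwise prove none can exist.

There is no such integer.

gcd(415, 295) = 5. If n ≡ 95 (mod 415) and n ≡ 2 (mod 295), then n ≡ 95 (mod 5) and n ≡ 2 (mod 5).
However 95 ≡ 0 and 2 ≡ 2 (mod 5), and 0 ≠ 2.
Therefore no such n exists.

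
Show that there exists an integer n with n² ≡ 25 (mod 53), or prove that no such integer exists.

Take n = 5. Then 5² = 25, and since 0 ≤ 25 < 53 this is already reduced: 5² ≡ 25 (mod 53).

n = 5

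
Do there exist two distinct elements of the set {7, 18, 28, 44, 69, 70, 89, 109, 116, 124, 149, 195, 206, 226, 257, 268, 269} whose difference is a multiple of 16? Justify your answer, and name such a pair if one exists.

Reduce each element mod 16: 7↦7, 18↦2, 28↦12, 44↦12, 69↦5, 70↦6, 89↦9, 109↦13, 116↦4, 124↦12, 149↦5, 195↦3, 206↦14, 226↦2, 257↦1, 268↦12, 269↦13. The residue 2 repeats (at 18 and 226), and 226 − 18 = 208 = 13·16.

Yes: 18 and 226.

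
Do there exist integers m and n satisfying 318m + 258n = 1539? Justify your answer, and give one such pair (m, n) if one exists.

Both 318 and 258 are divisible by gcd(318, 258) = 6, hence so is any combination 318m + 258n.
However 1539 leaves remainder 3 on division by 6.
Hence no integers m, n satisfy the equation.

There are no such integers.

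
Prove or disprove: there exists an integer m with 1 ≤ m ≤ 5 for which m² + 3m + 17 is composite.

At m = 3: 3² + 3·3 + 17 = 35 = 5·7, which is composite.

m = 3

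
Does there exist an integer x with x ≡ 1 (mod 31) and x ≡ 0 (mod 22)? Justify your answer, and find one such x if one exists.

The moduli 31 and 22 are coprime, so by the Chinese Remainder Theorem a unique solution modulo 682 exists.
Any solution of the first congruence is x = 1 + 31t; substituting into the second, 31t ≡ 0 − 1 ≡ 21 (mod 22).
31 ≡ 9 (mod 22), so this reads 9t ≡ 21 (mod 22). To invert 9 modulo 22: 22 = 2·9 + 4, 9 = 2·4 + 1, 4 = 4·1 + 0, and unwinding, 1 = 9 − 2·4 = 9 − 2·(22 − 2·9) = −2·22 + 5·9. Thus 9⁻¹ ≡ 5 (mod 22).
Therefore t ≡ 5·21 = 105 ≡ 17 (mod 22).
With t = 17: x = 1 + 31·17 = 528.
Check: 528 mod 31 = 1, 528 mod 22 = 0. ✓

x = 528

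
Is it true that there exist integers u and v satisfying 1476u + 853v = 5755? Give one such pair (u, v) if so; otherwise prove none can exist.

Since gcd(1476, 853) = 1, every integer is an integer combination of 1476 and 853.
Dividing repeatedly: 1476 = 1·853 + 623, 853 = 1·623 + 230, 623 = 2·230 + 163, 230 = 1·163 + 67, 163 = 2·67 + 29, 67 = 2·29 + 9, 29 = 3·9 + 2, 9 = 4·2 + 1, 2 = 2·1 + 0.
Unwinding: 1 = 9 − 4·2 = 9 − 4·(29 − 3·9) = −4·29 + 13·9 = −4·29 + 13·(67 − 2·29) = 13·67 − 30·29 = 13·67 − 30·(163 − 2·67) = −30·163 + 73·67 = −30·163 + 73·(230 − 1·163) = 73·230 − 103·163 = 73·230 − 103·(623 − 2·230) = −103·623 + 279·230 = −103·623 + 279·(853 − 1·623) = 279·853 − 382·623 = 279·853 − 382·(1476 − 1·853) = −382·1476 + 661·853, i.e. 1476·(-382) + 853·661 = 1.
Multiplying through by 5755: u = (-382)·5755 = -2198410, v = 661·5755 = 3804055 is a solution.
Shifting by a multiple of (853, −1476) keeps it a solution: u = -2198410 + 2578·853 = 624, v = 3804055 − 2578·1476 = -1073.
Indeed 1476·624 + 853·(-1073) = 921024 − 915269 = 5755.

u = 624, v = -1073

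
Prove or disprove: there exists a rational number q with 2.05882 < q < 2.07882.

Scale by 13: the interval becomes (26.76466, 27.02466), which contains the integer 27.
Hence 27/13 is a rational number with 2.05882 < 27/13 < 2.07882.

q = 27/13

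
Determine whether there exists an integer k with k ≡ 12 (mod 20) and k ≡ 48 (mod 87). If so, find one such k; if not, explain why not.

k = 1092

The moduli 20 and 87 are coprime, so by the Chinese Remainder Theorem a unique solution modulo 1740 exists.
Any solution of the first congruence is k = 12 + 20t; substituting into the second, 20t ≡ 48 − 12 ≡ 36 (mod 87).
To invert 20 modulo 87: 87 = 4·20 + 7, 20 = 2·7 + 6, 7 = 1·6 + 1, 6 = 6·1 + 0, and unwinding, 1 = 7 − 1·6 = 7 − (20 − 2·7) = −20 + 3·7 = −20 + 3·(87 − 4·20) = 3·87 − 13·20. Thus 20⁻¹ ≡ -13 ≡ 74 (mod 87).
Therefore t ≡ 74·36 = 2664 ≡ 54 (mod 87).
With t = 54: k = 12 + 20·54 = 1092.
Indeed 1092 ≡ 12 (mod 20) and 1092 ≡ 48 (mod 87).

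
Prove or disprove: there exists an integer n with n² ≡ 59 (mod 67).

n = 40

n = 40 works: 40² = 1600, and 1600 − 59 = 1541 = 23·67.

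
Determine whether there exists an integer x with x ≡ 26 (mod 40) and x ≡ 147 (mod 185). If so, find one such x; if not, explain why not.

Reduce both congruences modulo 5, which divides 40 and 185: they say x ≡ 26 (mod 5) and x ≡ 147 (mod 5).
However 26 ≡ 1 and 147 ≡ 2 (mod 5), and 1 ≠ 2.
Hence the system has no solution.

No, no such integer exists.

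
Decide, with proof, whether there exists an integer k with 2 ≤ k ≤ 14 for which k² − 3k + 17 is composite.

k = 11

At k = 11: 11² − 3·11 + 17 = 105 = 3·35, which is composite.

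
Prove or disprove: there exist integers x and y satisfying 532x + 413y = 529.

Any value of 532x + 413y is a multiple of gcd(532, 413) = 7.
But 529 is not a multiple of 7 (it leaves remainder 4).
Hence no integers x, y satisfy the equation.

No such integers exist.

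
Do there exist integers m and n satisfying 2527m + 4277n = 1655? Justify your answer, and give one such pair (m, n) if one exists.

There are no such integers.

gcd(2527, 4277) = 7, so every integer of the form 2527m + 4277n is a multiple of 7.
But 1655 is not a multiple of 7 (it leaves remainder 3).
So the equation is unsolvable over ℤ.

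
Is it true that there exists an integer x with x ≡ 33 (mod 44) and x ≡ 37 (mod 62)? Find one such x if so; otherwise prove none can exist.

x = 781

The moduli are not coprime: gcd(44, 62) = 2. Compatibility requires 2 ∣ (37 − 33) = 4, which holds, so solutions exist.
Put x = 33 + 44t, so we need 44t ≡ 4 (mod 62), equivalently (divide by 2) 22t ≡ 2 (mod 31).
To invert 22 modulo 31: 31 = 1·22 + 9, 22 = 2·9 + 4, 9 = 2·4 + 1, 4 = 4·1 + 0, and unwinding, 1 = 9 − 2·4 = 9 − 2·(22 − 2·9) = −2·22 + 5·9 = −2·22 + 5·(31 − 1·22) = 5·31 − 7·22. Thus 22⁻¹ ≡ -7 ≡ 24 (mod 31).
Multiplying by 24: t ≡ 24·2 = 48 ≡ 17 (mod 31).
Then x = 33 + 44·17 = 781.
Indeed 781 ≡ 33 (mod 44) and 781 ≡ 37 (mod 62).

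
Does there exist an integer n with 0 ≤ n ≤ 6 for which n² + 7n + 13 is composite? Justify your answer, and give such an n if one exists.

At n = 1: 1² + 7·1 + 13 = 21 = 3·7, which is composite.

n = 1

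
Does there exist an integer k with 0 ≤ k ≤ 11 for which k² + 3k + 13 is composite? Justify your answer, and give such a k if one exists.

At k = 10: 10² + 3·10 + 13 = 143 = 11·13, which is composite.

k = 10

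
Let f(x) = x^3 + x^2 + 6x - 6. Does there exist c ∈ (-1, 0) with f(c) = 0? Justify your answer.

No.

Evaluate at the endpoints: f(-1) = -12, f(0) = -6 — same sign (negative).
f'(x) = 3x^2 + 2x + 6 has discriminant 2² − 4·3·6 = -68 < 0, so f' has no real roots and is positive for every real x.
Hence f is strictly increasing on ℝ, and in particular on [-1, 0]. A strictly monotone function with same-sign endpoint values stays negative on the whole interval, so f has no zero in (-1, 0).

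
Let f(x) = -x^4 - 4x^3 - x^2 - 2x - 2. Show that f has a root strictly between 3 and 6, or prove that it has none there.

The endpoint values f(3) = -206 and f(6) = -2210 are both negative. Claim: f(x) < 0 for every x in (3, 6).
Shift to the endpoint 3: with x = 3 + u (0 < u < 3), one computes f(3 + u) = -u^4 - 16u^3 - 91u^2 - 224u - 206.
The nonzero coefficients here are all negative, so for u > 0 every term is negative (or zero), and the constant term -206 is strictly negative.
Therefore f(x) < 0 throughout (3, 6), and f has no zero there.

No such root exists.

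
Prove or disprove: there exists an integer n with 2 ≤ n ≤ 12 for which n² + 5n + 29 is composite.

At n = 9: 9² + 5·9 + 29 = 155 = 5·31, which is composite.

n = 9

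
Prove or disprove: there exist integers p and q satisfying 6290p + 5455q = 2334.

No such integers exist.

Both 6290 and 5455 are divisible by gcd(6290, 5455) = 5, hence so is any combination 6290p + 5455q.
But 2334 = 5·466 + 4, so 5 ∤ 2334.
Hence no integers p, q satisfy the equation.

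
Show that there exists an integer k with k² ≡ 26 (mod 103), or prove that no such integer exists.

k = 52 works: 52² = 2704, and 2704 − 26 = 2678 = 26·103.

k = 52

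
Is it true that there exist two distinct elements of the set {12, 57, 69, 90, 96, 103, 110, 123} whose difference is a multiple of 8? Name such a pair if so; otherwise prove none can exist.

Two integers differ by a multiple of 8 exactly when they have the same residue mod 8. The residues are 12↦4, 57↦1, 69↦5, 90↦2, 96↦0, 103↦7, 110↦6, 123↦3.
All 8 residues are distinct, so no two elements differ by a multiple of 8.

No, no such pair exists.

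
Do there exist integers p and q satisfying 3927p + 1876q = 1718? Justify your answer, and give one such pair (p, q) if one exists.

Any value of 3927p + 1876q is a multiple of gcd(3927, 1876) = 7.
But 1718 = 7·245 + 3, so 7 ∤ 1718.
Therefore 3927p + 1876q = 1718 has no solution in integers.

There are no such integers.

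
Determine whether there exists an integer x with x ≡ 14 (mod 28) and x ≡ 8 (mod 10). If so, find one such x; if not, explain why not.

x = 98

The moduli are not coprime: gcd(28, 10) = 2. Compatibility requires 2 ∣ (8 − 14) = -6, which holds, so solutions exist.
The integers ≡ 14 (mod 28) are 14, 42, 70, 98, …; their remainders mod 10 are 4, 2, 0, 8, so x = 98 is the first that is ≡ 8 (mod 10).
Check: 98 mod 28 = 14, 98 mod 10 = 8. ✓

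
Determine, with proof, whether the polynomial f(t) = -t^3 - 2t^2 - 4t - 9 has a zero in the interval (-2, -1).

No such root exists.

Evaluate at the endpoints: f(-2) = -1, f(-1) = -6 — same sign (negative).
f'(t) = -3t^2 - 4t - 4 has discriminant (-4)² − 4·(-3)·(-4) = -32 < 0, so f' has no real roots and is negative for every real t.
Hence f is strictly decreasing on ℝ, and in particular on [-2, -1]. A strictly monotone function with same-sign endpoint values stays negative on the whole interval, so f has no zero in (-2, -1).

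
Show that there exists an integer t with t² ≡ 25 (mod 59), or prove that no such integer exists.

t = 54 works: 54² = 2916, and 2916 − 25 = 2891 = 49·59.

t = 54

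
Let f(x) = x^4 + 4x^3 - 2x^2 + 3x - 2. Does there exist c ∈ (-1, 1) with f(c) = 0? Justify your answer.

f(-1) = -10 and f(1) = 4, which have opposite signs.
f is continuous everywhere (it is a polynomial), in particular on [-1, 1].
By the Intermediate Value Theorem f must vanish at some point of (-1, 1).

Such a root exists.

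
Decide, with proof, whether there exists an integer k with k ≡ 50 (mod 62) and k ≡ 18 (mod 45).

k = 918

Since 62 and 45 share no common factor, CRT says the pair of congruences has a solution (unique mod 2790).
Any solution of the first congruence is k = 50 + 62t; substituting into the second, 62t ≡ 18 − 50 ≡ 13 (mod 45).
62 ≡ 17 (mod 45), so this reads 17t ≡ 13 (mod 45). Note 17·8 = 136 ≡ 1 (mod 45) (as 136 − 1 = 3·45), so 17⁻¹ ≡ 8.
Multiplying by 8: t ≡ 8·13 = 104 ≡ 14 (mod 45).
Taking t = 14 gives k = 50 + 62·14 = 918.
Verify: 918 = 14·62 + 50 and 918 = 20·45 + 18. ✓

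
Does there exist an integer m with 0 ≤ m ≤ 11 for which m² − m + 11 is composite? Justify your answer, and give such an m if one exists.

At m = 11: 11² − 11 + 11 = 121 = 11·11, which is composite.

m = 11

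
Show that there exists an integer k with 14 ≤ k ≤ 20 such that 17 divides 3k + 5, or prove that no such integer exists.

The values of 3k + 5 for k = 14, 15, …, 20 are 47, 50, 53, 56, 59, 62, 65; reduced mod 17 these are 13, 16, 2, 5, 8, 11, 14.
Since 0 is absent from this list, 17 ∤ 3k + 5 for every k with 14 ≤ k ≤ 20.

No, no such integer k in that range exists.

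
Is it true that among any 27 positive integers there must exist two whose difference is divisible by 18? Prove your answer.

True.

Partition the integers by their residue mod 18; there are 18 classes.
Placing 27 integers into 18 classes, some class receives at least two — say a and b.
Then a ≡ b (mod 18), i.e. 18 ∣ (a − b).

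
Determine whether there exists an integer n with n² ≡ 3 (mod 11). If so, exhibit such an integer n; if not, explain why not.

n = 5

n = 5 works: 5² = 25, and 25 − 3 = 22 = 2·11.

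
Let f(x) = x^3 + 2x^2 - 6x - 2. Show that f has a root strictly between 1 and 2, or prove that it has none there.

f(1) = -5 and f(2) = 2, which have opposite signs.
As a polynomial, f is continuous on every closed interval.
By the Intermediate Value Theorem, f takes the value 0 somewhere in the open interval.

Yes, f has a root in the interval.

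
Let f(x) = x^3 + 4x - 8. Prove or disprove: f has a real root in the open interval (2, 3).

Evaluate at the endpoints: f(2) = 8, f(3) = 31 — same sign (positive).
The derivative f'(x) = 3x^2 + 4 is a quadratic with discriminant 0² − 4·3·4 = -48 < 0; it never vanishes, so it is always positive (sign of the leading coefficient).
Hence f is strictly increasing on ℝ, and in particular on [2, 3]. A strictly monotone function with same-sign endpoint values stays positive on the whole interval, so f has no zero in (2, 3).

No.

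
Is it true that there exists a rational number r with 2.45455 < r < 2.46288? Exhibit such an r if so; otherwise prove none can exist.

r = 32/13

Scale by 13: the interval becomes (31.90915, 32.01744), which contains the integer 32.
Hence 32/13 is a rational number with 2.45455 < 32/13 < 2.46288.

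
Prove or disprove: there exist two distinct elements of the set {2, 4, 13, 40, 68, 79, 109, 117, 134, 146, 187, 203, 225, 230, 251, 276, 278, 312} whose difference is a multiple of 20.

Reduce each element modulo 20: 2↦2, 4↦4, 13↦13, 40↦0, 68↦8, 79↦19, 109↦9, 117↦17, 134↦14, 146↦6, 187↦7, 203↦3, 225↦5, 230↦10, 251↦11, 276↦16, 278↦18, 312↦12.
All 18 residues are distinct, so no two elements differ by a multiple of 20.

No such pair exists.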